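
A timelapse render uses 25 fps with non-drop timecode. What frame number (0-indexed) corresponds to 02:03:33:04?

185329

Total seconds to the label: (2 × 3600 + 3 × 60 + 33) = 7413.
Frame index = 7413 × 25 + 4 = 185329.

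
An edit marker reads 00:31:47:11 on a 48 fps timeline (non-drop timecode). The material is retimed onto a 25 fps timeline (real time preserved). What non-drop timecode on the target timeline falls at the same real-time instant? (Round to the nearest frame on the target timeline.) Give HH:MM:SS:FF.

Source frame index: (0×3600 + 31×60 + 47) × 48 + 11 = 91547.
Real time: 91547 / (48) = 91547/48 s.
Target frame: (91547/48) × (25) = 2288675/48 ≈ 47680.729 → 47681.
At 25 labels/s: frame 47681 → 00:31:47:06.

00:31:47:06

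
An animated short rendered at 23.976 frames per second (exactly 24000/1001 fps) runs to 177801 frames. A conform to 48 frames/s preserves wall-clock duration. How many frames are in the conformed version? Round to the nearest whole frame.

355958 frames

Frames at target rate = 177801 × (48) / (24000/1001) = 177978801/500 ≈ 355957.602.
Nearest whole frame: 355958.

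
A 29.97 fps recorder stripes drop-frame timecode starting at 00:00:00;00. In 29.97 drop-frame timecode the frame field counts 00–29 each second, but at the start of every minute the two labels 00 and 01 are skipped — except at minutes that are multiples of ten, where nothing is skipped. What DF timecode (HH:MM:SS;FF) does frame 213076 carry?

01:58:29;20

Each 10-minute DF block holds 10 × 60 × 30 − 9 × 2 = 17982 frames. 213076 ÷ 17982 → 11 full blocks, remainder 15274.
Within the partial block the first minute is 1800 frames and each further minute 1798, so 8 further minute boundaries passed. Total skipped labels = 18 × 11 + 2 × 8 = 214.
Non-drop label index = 213076 + 214 = 213290; at 30 labels/s that is 01:58:29:20, i.e. DF 01:58:29;20.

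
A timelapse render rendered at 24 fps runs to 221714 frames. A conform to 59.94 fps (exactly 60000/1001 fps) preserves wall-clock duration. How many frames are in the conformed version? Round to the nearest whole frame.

Frames at target rate = 221714 × (60000/1001) / (24) = 554285000/1001 ≈ 553731.269.
Nearest whole frame: 553731.

553731 frames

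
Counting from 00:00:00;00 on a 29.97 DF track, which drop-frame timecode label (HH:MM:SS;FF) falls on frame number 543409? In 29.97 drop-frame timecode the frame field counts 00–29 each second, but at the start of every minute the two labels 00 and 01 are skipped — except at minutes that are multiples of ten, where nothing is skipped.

Each 10-minute DF block holds 10 × 60 × 30 − 9 × 2 = 17982 frames. 543409 ÷ 17982 → 30 full blocks, remainder 3949.
Within the partial block the first minute is 1800 frames and each further minute 1798, so 2 further minute boundaries passed. Total skipped labels = 18 × 30 + 2 × 2 = 544.
Non-drop label index = 543409 + 544 = 543953; at 30 labels/s that is 05:02:11:23, i.e. DF 05:02:11;23.

05:02:11;23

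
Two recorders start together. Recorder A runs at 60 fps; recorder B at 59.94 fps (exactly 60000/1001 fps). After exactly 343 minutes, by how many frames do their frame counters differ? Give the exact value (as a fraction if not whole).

343 min = 20580 s.
A emits 60 × 20580 = 1234800 frames; B emits 60000/1001 × 20580 = 176400000/143.
Difference = 176400/143 frames (≈ 1233.5664); B is behind A.

176400/143 frames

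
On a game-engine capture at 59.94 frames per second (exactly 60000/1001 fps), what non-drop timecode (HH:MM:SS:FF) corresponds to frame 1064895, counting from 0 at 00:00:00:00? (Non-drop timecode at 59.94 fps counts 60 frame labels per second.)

04:55:48:15

1064895 ÷ 60 = 17748 full seconds, remainder 15 frames.
17748 s = 4 h 55 min 48 s.
Timecode: 04:55:48:15.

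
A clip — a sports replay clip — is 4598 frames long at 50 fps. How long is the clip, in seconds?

91.96 seconds

Running time = 4598 / (50) = 91.96 s.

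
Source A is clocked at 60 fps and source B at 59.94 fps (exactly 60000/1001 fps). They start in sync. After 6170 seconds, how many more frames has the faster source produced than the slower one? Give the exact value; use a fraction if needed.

A emits 60 × 6170 = 370200 frames; B emits 60000/1001 × 6170 = 370200000/1001.
Difference = 370200/1001 frames (≈ 369.8302); B is behind A.

370200/1001 frames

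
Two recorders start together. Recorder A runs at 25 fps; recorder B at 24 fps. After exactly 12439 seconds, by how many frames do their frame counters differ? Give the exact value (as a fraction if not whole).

A emits 25 × 12439 = 310975 frames; B emits 24 × 12439 = 298536.
Difference = 12439 frames; B is behind A.

12439 frames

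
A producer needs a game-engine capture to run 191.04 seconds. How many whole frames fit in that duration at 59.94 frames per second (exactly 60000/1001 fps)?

Frames = 191.04 × 60000/1001 = 11462400/1001 ≈ 11450.9491.
Complete frames: 11450.

11450 frames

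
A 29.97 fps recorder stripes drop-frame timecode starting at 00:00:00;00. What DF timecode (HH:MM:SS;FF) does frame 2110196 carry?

19:33:30;08

Ten DF minutes hold 17982 frames, so frame 2110196 lies in block 117 (frames 2103894–2121875) with 6302 frames into that block.
The block's first minute is 1800 frames and the rest 1798 each; 6302 frames reaches minute 3, so 117 × 18 + 3 × 2 = 2112 labels have been skipped so far.
Adding those back, label number 2110196 + 2112 = 2112308 at 30 labels/s is 70410 s + 8 f = 19 h 33 min 30 s frame 8, i.e. 19:33:30;08.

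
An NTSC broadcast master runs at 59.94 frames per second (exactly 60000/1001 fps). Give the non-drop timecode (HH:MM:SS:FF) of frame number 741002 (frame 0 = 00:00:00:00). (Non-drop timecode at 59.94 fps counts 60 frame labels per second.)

741002 ÷ 60 = 12350 full seconds, remainder 2 frames.
12350 s = 3 h 25 min 50 s.
Timecode: 03:25:50:02.

03:25:50:02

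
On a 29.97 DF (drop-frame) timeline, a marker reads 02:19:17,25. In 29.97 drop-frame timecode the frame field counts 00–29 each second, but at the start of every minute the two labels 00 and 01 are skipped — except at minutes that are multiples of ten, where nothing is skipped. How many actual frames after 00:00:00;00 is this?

Complete 10-minute blocks: 13, each 17982 frames → 233766.
Remaining 9 whole minutes in the current block: 1800 + 8 × 1798 = 16184 frames.
Within the current minute: 17 × 30 + 25 − 2 = 533 (labels ;00/;01 skipped at this minute). Total = 233766 + 16184 + 533 = 250483.

250483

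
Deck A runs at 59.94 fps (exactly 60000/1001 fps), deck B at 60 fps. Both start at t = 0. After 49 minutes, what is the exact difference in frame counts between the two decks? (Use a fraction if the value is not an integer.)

49 min = 2940 s.
A emits 60000/1001 × 2940 = 25200000/143 frames; B emits 60 × 2940 = 176400.
Difference = 25200/143 frames (≈ 176.2238); B is ahead of A.

25200/143 frames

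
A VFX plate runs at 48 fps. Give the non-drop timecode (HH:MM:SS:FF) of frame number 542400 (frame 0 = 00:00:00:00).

542400 ÷ 48 = 11300 full seconds, remainder 0 frames.
11300 s = 3 h 8 min 20 s.
Timecode: 03:08:20:00.

03:08:20:00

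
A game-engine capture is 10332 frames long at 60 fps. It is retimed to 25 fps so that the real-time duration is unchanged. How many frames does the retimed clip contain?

Target frames = source frames × (target rate / source rate) = 10332 × (25)/(60) = 10332 × 5/12 = 4305.

4305 frames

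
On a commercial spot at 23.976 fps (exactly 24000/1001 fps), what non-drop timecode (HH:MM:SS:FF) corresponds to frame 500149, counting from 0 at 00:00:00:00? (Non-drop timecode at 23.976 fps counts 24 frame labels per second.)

500149 ÷ 24 = 20839 full seconds, remainder 13 frames.
20839 s = 5 h 47 min 19 s.
Timecode: 05:47:19:13.

05:47:19:13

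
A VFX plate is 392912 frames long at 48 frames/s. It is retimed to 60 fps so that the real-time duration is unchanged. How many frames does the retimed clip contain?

Target frames = source frames × (target rate / source rate) = 392912 × (60)/(48) = 392912 × 5/4 = 491140.

491140 frames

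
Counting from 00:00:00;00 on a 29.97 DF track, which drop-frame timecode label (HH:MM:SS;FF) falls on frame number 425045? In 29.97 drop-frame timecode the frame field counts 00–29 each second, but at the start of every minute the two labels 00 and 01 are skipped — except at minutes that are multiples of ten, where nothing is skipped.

Ten DF minutes hold 17982 frames, so frame 425045 lies in block 23 (frames 413586–431567) with 11459 frames into that block.
The block's first minute is 1800 frames and the rest 1798 each; 11459 frames reaches minute 6, so 23 × 18 + 6 × 2 = 426 labels have been skipped so far.
Adding those back, label number 425045 + 426 = 425471 at 30 labels/s is 14182 s + 11 f = 3 h 56 min 22 s frame 11, i.e. 03:56:22;11.

03:56:22;11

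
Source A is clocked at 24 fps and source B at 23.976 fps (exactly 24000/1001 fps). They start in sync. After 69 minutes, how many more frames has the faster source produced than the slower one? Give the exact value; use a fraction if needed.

69 min = 4140 s.
A emits 24 × 4140 = 99360 frames; B emits 24000/1001 × 4140 = 99360000/1001.
Difference = 99360/1001 frames (≈ 99.2607); B is behind A.

99360/1001 frames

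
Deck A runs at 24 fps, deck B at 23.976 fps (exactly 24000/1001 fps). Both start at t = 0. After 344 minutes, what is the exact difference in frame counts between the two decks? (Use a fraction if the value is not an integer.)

495360/1001 frames

344 min = 20640 s.
A emits 24 × 20640 = 495360 frames; B emits 24000/1001 × 20640 = 495360000/1001.
Difference = 495360/1001 frames (≈ 494.8651); B is behind A.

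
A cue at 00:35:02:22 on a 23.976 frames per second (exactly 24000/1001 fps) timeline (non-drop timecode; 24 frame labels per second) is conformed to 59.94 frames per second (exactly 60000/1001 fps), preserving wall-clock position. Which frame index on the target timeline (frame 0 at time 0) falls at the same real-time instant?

frame 126175

Source frame index: (0×3600 + 35×60 + 2) × 24 + 22 = 50470.
Real time: 50470 / (24000/1001) = 5052047/2400 s.
Target frame: (5052047/2400) × (60000/1001) = 126175.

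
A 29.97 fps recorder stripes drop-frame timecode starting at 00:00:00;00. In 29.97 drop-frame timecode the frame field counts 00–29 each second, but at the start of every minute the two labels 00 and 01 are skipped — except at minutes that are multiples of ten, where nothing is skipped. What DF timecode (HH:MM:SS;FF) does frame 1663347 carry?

Ten DF minutes hold 17982 frames, so frame 1663347 lies in block 92 (frames 1654344–1672325) with 9003 frames into that block.
The block's first minute is 1800 frames and the rest 1798 each; 9003 frames reaches minute 5, so 92 × 18 + 5 × 2 = 1666 labels have been skipped so far.
Adding those back, label number 1663347 + 1666 = 1665013 at 30 labels/s is 55500 s + 13 f = 15 h 25 min 0 s frame 13, i.e. 15:25:00;13.

15:25:00;13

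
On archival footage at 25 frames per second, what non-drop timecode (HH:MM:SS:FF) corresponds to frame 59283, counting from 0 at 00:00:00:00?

59283 ÷ 25 = 2371 full seconds, remainder 8 frames.
2371 s = 0 h 39 min 31 s.
Timecode: 00:39:31:08.

00:39:31:08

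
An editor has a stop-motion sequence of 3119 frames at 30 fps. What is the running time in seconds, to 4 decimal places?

Running time = 3119 × 1/30 = 3119/30 s ≈ 103.9667 s.

103.9667 seconds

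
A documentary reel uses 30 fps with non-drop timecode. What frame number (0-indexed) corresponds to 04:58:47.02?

537812

Total seconds to the label: (4 × 3600 + 58 × 60 + 47) = 17927.
Frame index = 17927 × 30 + 2 = 537812.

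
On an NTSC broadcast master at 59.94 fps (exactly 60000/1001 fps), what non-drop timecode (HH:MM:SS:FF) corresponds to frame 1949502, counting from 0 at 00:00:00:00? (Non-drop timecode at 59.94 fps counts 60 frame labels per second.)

1949502 ÷ 60 = 32491 full seconds, remainder 42 frames.
32491 s = 9 h 1 min 31 s.
Timecode: 09:01:31:42.

09:01:31:42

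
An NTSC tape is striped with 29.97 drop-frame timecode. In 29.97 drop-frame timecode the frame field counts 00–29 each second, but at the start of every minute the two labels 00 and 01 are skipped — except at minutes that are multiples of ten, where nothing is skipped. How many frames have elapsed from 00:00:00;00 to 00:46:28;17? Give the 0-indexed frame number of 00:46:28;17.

83573

As if non-drop at 30 labels/s: (0 × 3600 + 46 × 60 + 28) × 30 + 17 = 83657.
Minute boundaries passed: 46; those not divisible by 10: 46 − 4 = 42; dropped labels = 2 × 42 = 84.
Actual frame index = 83657 − 84 = 83573.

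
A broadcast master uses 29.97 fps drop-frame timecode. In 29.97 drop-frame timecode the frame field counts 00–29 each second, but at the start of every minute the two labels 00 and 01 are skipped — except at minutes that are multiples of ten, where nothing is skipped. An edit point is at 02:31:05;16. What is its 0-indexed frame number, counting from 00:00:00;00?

271694

Complete 10-minute blocks: 15, each 17982 frames → 269730.
Remaining 1 whole minute in the current block: 1800 + 0 × 1798 = 1800 frames.
Within the current minute: 5 × 30 + 16 − 2 = 164 (labels ;00/;01 skipped at this minute). Total = 269730 + 1800 + 164 = 271694.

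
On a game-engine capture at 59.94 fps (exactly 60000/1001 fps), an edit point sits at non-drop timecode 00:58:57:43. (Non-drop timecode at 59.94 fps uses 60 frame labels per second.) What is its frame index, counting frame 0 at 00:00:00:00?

Total seconds to the label: (0 × 3600 + 58 × 60 + 57) = 3537.
Frame index = 3537 × 60 + 43 = 212263.

frame 212263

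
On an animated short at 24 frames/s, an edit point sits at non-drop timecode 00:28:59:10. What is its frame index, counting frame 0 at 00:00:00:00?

Total seconds to the label: (0 × 3600 + 28 × 60 + 59) = 1739.
Frame index = 1739 × 24 + 10 = 41746.

41746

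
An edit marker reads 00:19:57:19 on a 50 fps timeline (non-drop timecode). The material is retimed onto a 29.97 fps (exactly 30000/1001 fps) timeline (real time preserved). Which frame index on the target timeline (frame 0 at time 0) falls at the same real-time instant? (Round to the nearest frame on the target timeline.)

frame 35886

Source frame index: (0×3600 + 19×60 + 57) × 50 + 19 = 59869.
Real time: 59869 / (50) = 59869/50 s.
Target frame: (59869/50) × (30000/1001) = 35921400/1001 ≈ 35885.514 → 35886.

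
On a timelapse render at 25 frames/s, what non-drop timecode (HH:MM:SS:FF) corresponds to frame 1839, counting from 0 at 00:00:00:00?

00:01:13:14

1839 ÷ 25 = 73 full seconds, remainder 14 frames.
73 s = 0 h 1 min 13 s.
Timecode: 00:01:13:14.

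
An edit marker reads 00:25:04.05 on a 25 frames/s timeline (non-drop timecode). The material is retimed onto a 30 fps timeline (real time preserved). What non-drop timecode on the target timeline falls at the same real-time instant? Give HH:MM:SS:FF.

00:25:04:06

Source frame index: (0×3600 + 25×60 + 4) × 25 + 5 = 37605.
Real time: 37605 / (25) = 7521/5 s.
Target frame: (7521/5) × (30) = 45126.
At 30 labels/s: frame 45126 → 00:25:04:06.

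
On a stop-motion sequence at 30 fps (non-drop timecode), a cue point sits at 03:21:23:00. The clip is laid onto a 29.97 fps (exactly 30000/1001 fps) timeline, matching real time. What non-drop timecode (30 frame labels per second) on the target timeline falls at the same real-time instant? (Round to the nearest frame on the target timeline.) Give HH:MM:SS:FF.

Source frame index: (3×3600 + 21×60 + 23) × 30 + 0 = 362490.
Real time: 362490 / (30) = 12083 s.
Target frame: (12083) × (30000/1001) = 362490000/1001 ≈ 362127.872 → 362128.
At 30 labels/s: frame 362128 → 03:21:10:28.

03:21:10:28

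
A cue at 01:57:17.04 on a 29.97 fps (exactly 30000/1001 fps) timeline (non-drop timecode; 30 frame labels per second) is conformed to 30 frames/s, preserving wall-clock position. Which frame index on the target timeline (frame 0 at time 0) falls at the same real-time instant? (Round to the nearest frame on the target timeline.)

frame 211325

Source frame index: (1×3600 + 57×60 + 17) × 30 + 4 = 211114.
Real time: 211114 / (30000/1001) = 105662557/15000 s.
Target frame: (105662557/15000) × (30) = 105662557/500 ≈ 211325.114 → 211325.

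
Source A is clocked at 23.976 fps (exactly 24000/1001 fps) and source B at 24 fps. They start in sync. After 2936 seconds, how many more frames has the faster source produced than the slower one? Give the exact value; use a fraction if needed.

A emits 24000/1001 × 2936 = 70464000/1001 frames; B emits 24 × 2936 = 70464.
Difference = 70464/1001 frames (≈ 70.3936); B is ahead of A.

70464/1001 frames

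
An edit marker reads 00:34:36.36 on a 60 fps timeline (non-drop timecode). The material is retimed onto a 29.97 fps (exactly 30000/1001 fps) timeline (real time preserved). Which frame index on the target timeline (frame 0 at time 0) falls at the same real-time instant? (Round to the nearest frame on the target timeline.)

Source frame index: (0×3600 + 34×60 + 36) × 60 + 36 = 124596.
Real time: 124596 / (60) = 10383/5 s.
Target frame: (10383/5) × (30000/1001) = 62298000/1001 ≈ 62235.764 → 62236.

frame 62236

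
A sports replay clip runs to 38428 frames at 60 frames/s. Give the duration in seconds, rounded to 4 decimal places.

640.4667 seconds

Running time = 38428 × 1/60 = 9607/15 s ≈ 640.4667 s.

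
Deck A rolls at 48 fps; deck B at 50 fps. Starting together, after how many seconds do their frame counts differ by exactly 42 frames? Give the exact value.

The gap grows by |50 − 48| = 2 frames per second.
Time for a 42-frame gap: 42 ÷ (2) = 21 s.

21 seconds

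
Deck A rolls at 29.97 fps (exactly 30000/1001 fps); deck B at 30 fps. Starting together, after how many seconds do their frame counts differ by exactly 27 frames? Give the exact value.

900.9 seconds

The gap grows by |30 − 30000/1001| = 30/1001 frames per second.
Time for a 27-frame gap: 27 ÷ (30/1001) = 900.9 s.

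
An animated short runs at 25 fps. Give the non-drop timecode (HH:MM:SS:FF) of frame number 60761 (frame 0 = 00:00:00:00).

60761 ÷ 25 = 2430 full seconds, remainder 11 frames.
2430 s = 0 h 40 min 30 s.
Timecode: 00:40:30:11.

00:40:30:11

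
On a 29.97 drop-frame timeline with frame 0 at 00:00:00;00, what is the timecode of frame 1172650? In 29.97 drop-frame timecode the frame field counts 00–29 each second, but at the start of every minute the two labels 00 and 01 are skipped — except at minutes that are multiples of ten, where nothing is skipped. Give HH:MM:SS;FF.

10:52:07;14

Ten DF minutes hold 17982 frames, so frame 1172650 lies in block 65 (frames 1168830–1186811) with 3820 frames into that block.
The block's first minute is 1800 frames and the rest 1798 each; 3820 frames reaches minute 2, so 65 × 18 + 2 × 2 = 1174 labels have been skipped so far.
Adding those back, label number 1172650 + 1174 = 1173824 at 30 labels/s is 39127 s + 14 f = 10 h 52 min 7 s frame 14, i.e. 10:52:07;14.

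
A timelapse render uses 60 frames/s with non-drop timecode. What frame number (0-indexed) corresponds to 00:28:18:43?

Total seconds to the label: (0 × 3600 + 28 × 60 + 18) = 1698.
Frame index = 1698 × 60 + 43 = 101923.

frame 101923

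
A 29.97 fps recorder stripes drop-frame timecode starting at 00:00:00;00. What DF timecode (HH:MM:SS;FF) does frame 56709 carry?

Each 10-minute DF block holds 10 × 60 × 30 − 9 × 2 = 17982 frames. 56709 ÷ 17982 → 3 full blocks, remainder 2763.
Within the partial block the first minute is 1800 frames and each further minute 1798, so 1 further minute boundary passed. Total skipped labels = 18 × 3 + 2 × 1 = 56.
Non-drop label index = 56709 + 56 = 56765; at 30 labels/s that is 00:31:32:05, i.e. DF 00:31:32;05.

00:31:32;05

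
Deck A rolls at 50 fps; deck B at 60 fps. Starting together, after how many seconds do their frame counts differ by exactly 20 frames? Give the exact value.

2 seconds

The gap grows by |60 − 50| = 10 frames per second.
Time for a 20-frame gap: 20 ÷ (10) = 2 s.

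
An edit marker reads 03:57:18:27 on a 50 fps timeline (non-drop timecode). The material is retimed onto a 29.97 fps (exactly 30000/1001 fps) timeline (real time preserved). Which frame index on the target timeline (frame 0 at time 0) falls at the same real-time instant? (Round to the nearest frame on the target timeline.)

Source frame index: (3×3600 + 57×60 + 18) × 50 + 27 = 711927.
Real time: 711927 / (50) = 711927/50 s.
Target frame: (711927/50) × (30000/1001) = 427156200/1001 ≈ 426729.471 → 426729.

frame 426729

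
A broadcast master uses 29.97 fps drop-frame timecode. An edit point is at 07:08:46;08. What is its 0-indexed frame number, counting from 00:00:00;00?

771016

As if non-drop at 30 labels/s: (7 × 3600 + 8 × 60 + 46) × 30 + 8 = 771788.
Minute boundaries passed: 428; those not divisible by 10: 428 − 42 = 386; dropped labels = 2 × 386 = 772.
Actual frame index = 771788 − 772 = 771016.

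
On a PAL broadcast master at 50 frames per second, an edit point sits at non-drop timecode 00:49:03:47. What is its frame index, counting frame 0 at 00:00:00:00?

Total seconds to the label: (0 × 3600 + 49 × 60 + 3) = 2943.
Frame index = 2943 × 50 + 47 = 147197.

147197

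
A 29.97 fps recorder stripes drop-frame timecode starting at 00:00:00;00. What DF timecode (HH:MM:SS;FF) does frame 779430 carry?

07:13:27;00

Ten DF minutes hold 17982 frames, so frame 779430 lies in block 43 (frames 773226–791207) with 6204 frames into that block.
The block's first minute is 1800 frames and the rest 1798 each; 6204 frames reaches minute 3, so 43 × 18 + 3 × 2 = 780 labels have been skipped so far.
Adding those back, label number 779430 + 780 = 780210 at 30 labels/s is 26007 s + 0 f = 7 h 13 min 27 s frame 0, i.e. 07:13:27;00.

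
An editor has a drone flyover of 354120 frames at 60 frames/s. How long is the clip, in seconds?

Running time = 354120 / (60) = 5902 s.

5902 seconds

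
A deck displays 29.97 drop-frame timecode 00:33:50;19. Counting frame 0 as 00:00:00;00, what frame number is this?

60859

Complete 10-minute blocks: 3, each 17982 frames → 53946.
Remaining 3 whole minutes in the current block: 1800 + 2 × 1798 = 5396 frames.
Within the current minute: 50 × 30 + 19 − 2 = 1517 (labels ;00/;01 skipped at this minute). Total = 53946 + 5396 + 1517 = 60859.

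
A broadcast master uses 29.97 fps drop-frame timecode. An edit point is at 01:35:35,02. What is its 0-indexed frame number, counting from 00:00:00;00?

Complete 10-minute blocks: 9, each 17982 frames → 161838.
Remaining 5 whole minutes in the current block: 1800 + 4 × 1798 = 8992 frames.
Within the current minute: 35 × 30 + 2 − 2 = 1050 (labels ;00/;01 skipped at this minute). Total = 161838 + 8992 + 1050 = 171880.

171880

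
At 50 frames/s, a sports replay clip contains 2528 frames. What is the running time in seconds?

50.56 seconds

Running time = 2528 / (50) = 50.56 s.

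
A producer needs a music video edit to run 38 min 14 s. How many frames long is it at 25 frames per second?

57350 frames

38 min 14 s = 2294 s.
Frames = 2294 × 25 = 57350.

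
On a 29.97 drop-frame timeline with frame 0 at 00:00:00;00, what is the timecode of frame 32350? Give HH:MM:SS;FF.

Each 10-minute DF block holds 10 × 60 × 30 − 9 × 2 = 17982 frames. 32350 ÷ 17982 → 1 full block, remainder 14368.
Within the partial block the first minute is 1800 frames and each further minute 1798, so 7 further minute boundaries passed. Total skipped labels = 18 × 1 + 2 × 7 = 32.
Non-drop label index = 32350 + 32 = 32382; at 30 labels/s that is 00:17:59:12, i.e. DF 00:17:59;12.

00:17:59;12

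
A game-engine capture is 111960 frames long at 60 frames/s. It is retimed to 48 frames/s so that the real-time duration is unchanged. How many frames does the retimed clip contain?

Target frames = source frames × (target rate / source rate) = 111960 × (48)/(60) = 111960 × 4/5 = 89568.

89568 frames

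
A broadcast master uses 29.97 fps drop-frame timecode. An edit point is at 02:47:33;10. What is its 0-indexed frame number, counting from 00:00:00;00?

As if non-drop at 30 labels/s: (2 × 3600 + 47 × 60 + 33) × 30 + 10 = 301600.
Minute boundaries passed: 167; those not divisible by 10: 167 − 16 = 151; dropped labels = 2 × 151 = 302.
Actual frame index = 301600 − 302 = 301298.

301298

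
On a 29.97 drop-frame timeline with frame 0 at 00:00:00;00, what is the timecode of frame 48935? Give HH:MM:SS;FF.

00:27:12;25

Each 10-minute DF block holds 10 × 60 × 30 − 9 × 2 = 17982 frames. 48935 ÷ 17982 → 2 full blocks, remainder 12971.
Within the partial block the first minute is 1800 frames and each further minute 1798, so 7 further minute boundaries passed. Total skipped labels = 18 × 2 + 2 × 7 = 50.
Non-drop label index = 48935 + 50 = 48985; at 30 labels/s that is 00:27:12:25, i.e. DF 00:27:12;25.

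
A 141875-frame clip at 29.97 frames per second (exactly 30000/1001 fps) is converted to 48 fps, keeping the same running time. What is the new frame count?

Target frames = source frames × (target rate / source rate) = 141875 × (48)/(30000/1001) = 141875 × 1001/625 = 227227.

227227 frames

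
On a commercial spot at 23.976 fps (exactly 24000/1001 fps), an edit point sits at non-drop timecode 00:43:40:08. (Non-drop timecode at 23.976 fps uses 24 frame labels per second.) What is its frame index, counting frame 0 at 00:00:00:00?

Total seconds to the label: (0 × 3600 + 43 × 60 + 40) = 2620.
Frame index = 2620 × 24 + 8 = 62888.

62888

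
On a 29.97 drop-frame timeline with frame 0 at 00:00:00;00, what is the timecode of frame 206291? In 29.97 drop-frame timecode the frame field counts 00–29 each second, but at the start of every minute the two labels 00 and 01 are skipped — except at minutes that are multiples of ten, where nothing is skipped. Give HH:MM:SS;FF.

Ten DF minutes hold 17982 frames, so frame 206291 lies in block 11 (frames 197802–215783) with 8489 frames into that block.
The block's first minute is 1800 frames and the rest 1798 each; 8489 frames reaches minute 4, so 11 × 18 + 4 × 2 = 206 labels have been skipped so far.
Adding those back, label number 206291 + 206 = 206497 at 30 labels/s is 6883 s + 7 f = 1 h 54 min 43 s frame 7, i.e. 01:54:43;07.

01:54:43;07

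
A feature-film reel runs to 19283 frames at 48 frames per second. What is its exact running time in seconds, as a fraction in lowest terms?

19283/48 seconds

Running time = 19283 ÷ (48) = 19283 × 1/48 = 19283/48 s.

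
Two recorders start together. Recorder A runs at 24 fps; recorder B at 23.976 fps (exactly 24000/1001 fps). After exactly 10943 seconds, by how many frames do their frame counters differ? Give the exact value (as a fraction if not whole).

A emits 24 × 10943 = 262632 frames; B emits 24000/1001 × 10943 = 262632000/1001.
Difference = 262632/1001 frames (≈ 262.3696); B is behind A.

262632/1001 frames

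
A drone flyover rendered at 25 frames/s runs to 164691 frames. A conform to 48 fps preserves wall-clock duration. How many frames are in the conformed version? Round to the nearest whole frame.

Frames at target rate = 164691 × (48) / (25) = 7905168/25 ≈ 316206.720.
Nearest whole frame: 316207.

316207 frames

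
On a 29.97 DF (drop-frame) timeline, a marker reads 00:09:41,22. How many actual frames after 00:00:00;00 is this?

17434

As if non-drop at 30 labels/s: (0 × 3600 + 9 × 60 + 41) × 30 + 22 = 17452.
Minute boundaries passed: 9; those not divisible by 10: 9 − 0 = 9; dropped labels = 2 × 9 = 18.
Actual frame index = 17452 − 18 = 17434.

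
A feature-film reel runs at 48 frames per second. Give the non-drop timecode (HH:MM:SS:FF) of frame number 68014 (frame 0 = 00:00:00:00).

68014 ÷ 48 = 1416 full seconds, remainder 46 frames.
1416 s = 0 h 23 min 36 s.
Timecode: 00:23:36:46.

00:23:36:46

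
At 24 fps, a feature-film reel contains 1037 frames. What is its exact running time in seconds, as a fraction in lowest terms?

Running time = 1037 ÷ (24) = 1037 × 1/24 = 1037/24 s.

1037/24 seconds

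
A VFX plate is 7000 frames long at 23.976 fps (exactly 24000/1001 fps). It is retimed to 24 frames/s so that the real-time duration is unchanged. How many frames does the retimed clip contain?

Target frames = source frames × (target rate / source rate) = 7000 × (24)/(24000/1001) = 7000 × 1001/1000 = 7007.

7007 frames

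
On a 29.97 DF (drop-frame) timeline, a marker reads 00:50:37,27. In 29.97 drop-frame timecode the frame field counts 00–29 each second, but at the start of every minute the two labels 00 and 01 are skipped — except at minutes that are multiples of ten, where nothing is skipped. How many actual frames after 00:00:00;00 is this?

As if non-drop at 30 labels/s: (0 × 3600 + 50 × 60 + 37) × 30 + 27 = 91137.
Minute boundaries passed: 50; those not divisible by 10: 50 − 5 = 45; dropped labels = 2 × 45 = 90.
Actual frame index = 91137 − 90 = 91047.

91047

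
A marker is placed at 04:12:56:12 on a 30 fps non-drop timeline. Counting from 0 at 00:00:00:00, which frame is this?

Total seconds to the label: (4 × 3600 + 12 × 60 + 56) = 15176.
Frame index = 15176 × 30 + 12 = 455292.

455292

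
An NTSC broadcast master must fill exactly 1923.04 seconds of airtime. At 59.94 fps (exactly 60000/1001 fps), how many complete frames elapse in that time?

Frames = 1923.04 × 60000/1001 = 16483200/143 ≈ 115267.1329.
Complete frames: 115267.

115267 frames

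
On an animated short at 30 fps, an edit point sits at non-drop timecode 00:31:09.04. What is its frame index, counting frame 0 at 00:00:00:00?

frame 56074

Total seconds to the label: (0 × 3600 + 31 × 60 + 9) = 1869.
Frame index = 1869 × 30 + 4 = 56074.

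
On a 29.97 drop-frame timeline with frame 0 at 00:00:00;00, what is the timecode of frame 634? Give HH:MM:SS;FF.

00:00:21;04

Ten DF minutes hold 17982 frames, so frame 634 lies in block 0 (frames 0–17981) with 634 frames into that block.
The block's first minute is 1800 frames and the rest 1798 each; 634 frames reaches minute 0, so 0 × 18 + 0 × 2 = 0 labels have been skipped so far.
Adding those back, label number 634 + 0 = 634 at 30 labels/s is 21 s + 4 f = 0 h 0 min 21 s frame 4, i.e. 00:00:21;04.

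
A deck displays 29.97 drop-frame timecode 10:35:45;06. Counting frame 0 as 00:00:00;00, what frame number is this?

1143212

As if non-drop at 30 labels/s: (10 × 3600 + 35 × 60 + 45) × 30 + 6 = 1144356.
Minute boundaries passed: 635; those not divisible by 10: 635 − 63 = 572; dropped labels = 2 × 572 = 1144.
Actual frame index = 1144356 − 1144 = 1143212.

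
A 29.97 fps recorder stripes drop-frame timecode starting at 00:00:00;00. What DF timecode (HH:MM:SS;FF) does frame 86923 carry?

00:48:20;11

Each 10-minute DF block holds 10 × 60 × 30 − 9 × 2 = 17982 frames. 86923 ÷ 17982 → 4 full blocks, remainder 14995.
Within the partial block the first minute is 1800 frames and each further minute 1798, so 8 further minute boundaries passed. Total skipped labels = 18 × 4 + 2 × 8 = 88.
Non-drop label index = 86923 + 88 = 87011; at 30 labels/s that is 00:48:20:11, i.e. DF 00:48:20;11.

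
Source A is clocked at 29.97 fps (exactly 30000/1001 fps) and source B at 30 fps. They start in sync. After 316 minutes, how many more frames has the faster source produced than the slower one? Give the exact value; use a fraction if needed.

316 min = 18960 s.
A emits 30000/1001 × 18960 = 568800000/1001 frames; B emits 30 × 18960 = 568800.
Difference = 568800/1001 frames (≈ 568.2318); B is ahead of A.

568800/1001 frames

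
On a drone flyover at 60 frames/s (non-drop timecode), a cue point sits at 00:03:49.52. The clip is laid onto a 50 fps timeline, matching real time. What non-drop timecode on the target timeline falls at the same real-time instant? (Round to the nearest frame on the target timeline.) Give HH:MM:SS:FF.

Source frame index: (0×3600 + 3×60 + 49) × 60 + 52 = 13792.
Real time: 13792 / (60) = 3448/15 s.
Target frame: (3448/15) × (50) = 34480/3 ≈ 11493.333 → 11493.
At 50 labels/s: frame 11493 → 00:03:49:43.

00:03:49:43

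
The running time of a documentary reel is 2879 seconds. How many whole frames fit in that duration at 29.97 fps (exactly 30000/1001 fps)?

Frames = 2879 × 30000/1001 = 86370000/1001 ≈ 86283.7163.
Complete frames: 86283.

86283 frames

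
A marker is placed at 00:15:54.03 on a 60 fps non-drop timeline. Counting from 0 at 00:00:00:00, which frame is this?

Total seconds to the label: (0 × 3600 + 15 × 60 + 54) = 954.
Frame index = 954 × 60 + 3 = 57243.

frame 57243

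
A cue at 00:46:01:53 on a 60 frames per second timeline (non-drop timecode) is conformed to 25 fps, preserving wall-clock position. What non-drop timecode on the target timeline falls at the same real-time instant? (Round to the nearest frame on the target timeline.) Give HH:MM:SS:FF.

00:46:01:22

Source frame index: (0×3600 + 46×60 + 1) × 60 + 53 = 165713.
Real time: 165713 / (60) = 165713/60 s.
Target frame: (165713/60) × (25) = 828565/12 ≈ 69047.083 → 69047.
At 25 labels/s: frame 69047 → 00:46:01:22.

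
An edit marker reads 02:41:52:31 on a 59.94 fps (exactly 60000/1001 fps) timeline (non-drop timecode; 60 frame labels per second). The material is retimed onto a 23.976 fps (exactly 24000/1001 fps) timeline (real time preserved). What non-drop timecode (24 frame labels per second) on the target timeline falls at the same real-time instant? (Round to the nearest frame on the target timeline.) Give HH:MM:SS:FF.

02:41:52:12

Source frame index: (2×3600 + 41×60 + 52) × 60 + 31 = 582751.
Real time: 582751 / (60000/1001) = 583333751/60000 s.
Target frame: (583333751/60000) × (24000/1001) = 1165502/5 ≈ 233100.400 → 233100.
At 24 labels/s: frame 233100 → 02:41:52:12.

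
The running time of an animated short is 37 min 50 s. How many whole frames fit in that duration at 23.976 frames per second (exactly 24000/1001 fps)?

54425 frames

37 min 50 s = 2270 s.
Frames = 2270 × 24000/1001 = 54480000/1001 ≈ 54425.5744.
Complete frames: 54425.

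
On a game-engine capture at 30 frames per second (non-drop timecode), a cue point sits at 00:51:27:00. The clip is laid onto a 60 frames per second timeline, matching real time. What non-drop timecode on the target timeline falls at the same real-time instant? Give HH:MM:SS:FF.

00:51:27:00

Source frame index: (0×3600 + 51×60 + 27) × 30 + 0 = 92610.
Real time: 92610 / (30) = 3087 s.
Target frame: (3087) × (60) = 185220.
At 60 labels/s: frame 185220 → 00:51:27:00.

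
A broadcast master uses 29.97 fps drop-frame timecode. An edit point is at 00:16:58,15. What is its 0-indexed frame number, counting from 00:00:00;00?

30525

As if non-drop at 30 labels/s: (0 × 3600 + 16 × 60 + 58) × 30 + 15 = 30555.
Minute boundaries passed: 16; those not divisible by 10: 16 − 1 = 15; dropped labels = 2 × 15 = 30.
Actual frame index = 30555 − 30 = 30525.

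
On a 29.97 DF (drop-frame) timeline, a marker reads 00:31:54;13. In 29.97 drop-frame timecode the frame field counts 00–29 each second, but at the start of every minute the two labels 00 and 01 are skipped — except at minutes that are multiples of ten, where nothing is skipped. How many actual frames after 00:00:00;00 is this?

57377

Complete 10-minute blocks: 3, each 17982 frames → 53946.
Remaining 1 whole minute in the current block: 1800 + 0 × 1798 = 1800 frames.
Within the current minute: 54 × 30 + 13 − 2 = 1631 (labels ;00/;01 skipped at this minute). Total = 53946 + 1800 + 1631 = 57377.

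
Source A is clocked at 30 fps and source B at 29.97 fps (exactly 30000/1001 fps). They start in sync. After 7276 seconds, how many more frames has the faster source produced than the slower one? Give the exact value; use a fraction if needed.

218280/1001 frames

A emits 30 × 7276 = 218280 frames; B emits 30000/1001 × 7276 = 218280000/1001.
Difference = 218280/1001 frames (≈ 218.0619); B is behind A.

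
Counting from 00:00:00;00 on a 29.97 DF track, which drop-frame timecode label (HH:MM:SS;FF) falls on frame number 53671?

00:29:50;25

Ten DF minutes hold 17982 frames, so frame 53671 lies in block 2 (frames 35964–53945) with 17707 frames into that block.
The block's first minute is 1800 frames and the rest 1798 each; 17707 frames reaches minute 9, so 2 × 18 + 9 × 2 = 54 labels have been skipped so far.
Adding those back, label number 53671 + 54 = 53725 at 30 labels/s is 1790 s + 25 f = 0 h 29 min 50 s frame 25, i.e. 00:29:50;25.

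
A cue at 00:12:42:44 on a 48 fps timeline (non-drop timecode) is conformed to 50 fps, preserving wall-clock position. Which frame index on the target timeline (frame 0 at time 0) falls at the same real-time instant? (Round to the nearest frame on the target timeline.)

Source frame index: (0×3600 + 12×60 + 42) × 48 + 44 = 36620.
Real time: 36620 / (48) = 9155/12 s.
Target frame: (9155/12) × (50) = 228875/6 ≈ 38145.833 → 38146.

frame 38146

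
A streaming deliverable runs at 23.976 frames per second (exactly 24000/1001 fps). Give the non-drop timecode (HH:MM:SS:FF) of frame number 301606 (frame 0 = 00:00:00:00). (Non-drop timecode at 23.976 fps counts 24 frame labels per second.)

301606 ÷ 24 = 12566 full seconds, remainder 22 frames.
12566 s = 3 h 29 min 26 s.
Timecode: 03:29:26:22.

03:29:26:22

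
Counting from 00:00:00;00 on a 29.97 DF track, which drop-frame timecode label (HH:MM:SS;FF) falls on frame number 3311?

Ten DF minutes hold 17982 frames, so frame 3311 lies in block 0 (frames 0–17981) with 3311 frames into that block.
The block's first minute is 1800 frames and the rest 1798 each; 3311 frames reaches minute 1, so 0 × 18 + 1 × 2 = 2 labels have been skipped so far.
Adding those back, label number 3311 + 2 = 3313 at 30 labels/s is 110 s + 13 f = 0 h 1 min 50 s frame 13, i.e. 00:01:50;13.

00:01:50;13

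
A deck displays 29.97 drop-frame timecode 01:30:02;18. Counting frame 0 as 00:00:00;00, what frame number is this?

Complete 10-minute blocks: 9, each 17982 frames → 161838.
Remaining 0 whole minutes in the current block: 0 frames.
Within the current minute: 2 × 30 + 18 = 78. Total = 161838 + 0 + 78 = 161916.

161916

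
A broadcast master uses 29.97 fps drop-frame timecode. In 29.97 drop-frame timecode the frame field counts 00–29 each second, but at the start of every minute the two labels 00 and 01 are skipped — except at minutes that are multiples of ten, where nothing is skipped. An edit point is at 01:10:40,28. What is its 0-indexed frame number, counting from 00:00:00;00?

Complete 10-minute blocks: 7, each 17982 frames → 125874.
Remaining 0 whole minutes in the current block: 0 frames.
Within the current minute: 40 × 30 + 28 = 1228. Total = 125874 + 0 + 1228 = 127102.

127102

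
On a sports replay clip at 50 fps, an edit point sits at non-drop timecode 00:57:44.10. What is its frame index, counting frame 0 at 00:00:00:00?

173210

Total seconds to the label: (0 × 3600 + 57 × 60 + 44) = 3464.
Frame index = 3464 × 50 + 10 = 173210.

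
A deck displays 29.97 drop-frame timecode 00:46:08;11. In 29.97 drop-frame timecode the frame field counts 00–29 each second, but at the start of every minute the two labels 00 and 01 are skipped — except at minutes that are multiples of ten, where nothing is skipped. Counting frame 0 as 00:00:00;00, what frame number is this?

Complete 10-minute blocks: 4, each 17982 frames → 71928.
Remaining 6 whole minutes in the current block: 1800 + 5 × 1798 = 10790 frames.
Within the current minute: 8 × 30 + 11 − 2 = 249 (labels ;00/;01 skipped at this minute). Total = 71928 + 10790 + 249 = 82967.

82967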